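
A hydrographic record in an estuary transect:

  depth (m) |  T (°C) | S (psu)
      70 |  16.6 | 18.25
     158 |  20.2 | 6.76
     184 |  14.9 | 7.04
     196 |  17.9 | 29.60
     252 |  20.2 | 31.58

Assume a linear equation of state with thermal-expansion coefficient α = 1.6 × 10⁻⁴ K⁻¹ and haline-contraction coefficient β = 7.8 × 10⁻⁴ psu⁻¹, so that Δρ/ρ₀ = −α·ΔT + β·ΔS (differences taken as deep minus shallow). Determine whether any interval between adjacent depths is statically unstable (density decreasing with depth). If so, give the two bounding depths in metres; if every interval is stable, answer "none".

Evaluate Δρ/ρ₀ = −αΔT + βΔS across each adjacent pair:
  70–158 m: −αΔT+βΔS = −(1.6 × 10⁻⁴)(+3.6)+(7.8 × 10⁻⁴)(-11.49) = -9.5 × 10⁻³ → UNSTABLE
  158–184 m: −αΔT+βΔS = −(1.6 × 10⁻⁴)(-5.3)+(7.8 × 10⁻⁴)(+0.28) = 1.1 × 10⁻³ → stable
  184–196 m: −αΔT+βΔS = −(1.6 × 10⁻⁴)(+3.0)+(7.8 × 10⁻⁴)(+22.56) = 0.017 → stable
  196–252 m: −αΔT+βΔS = −(1.6 × 10⁻⁴)(+2.3)+(7.8 × 10⁻⁴)(+1.98) = 1.2 × 10⁻³ → stable
The 70–158 m interval has Δρ < 0: lighter water underlies denser water.

70–158 m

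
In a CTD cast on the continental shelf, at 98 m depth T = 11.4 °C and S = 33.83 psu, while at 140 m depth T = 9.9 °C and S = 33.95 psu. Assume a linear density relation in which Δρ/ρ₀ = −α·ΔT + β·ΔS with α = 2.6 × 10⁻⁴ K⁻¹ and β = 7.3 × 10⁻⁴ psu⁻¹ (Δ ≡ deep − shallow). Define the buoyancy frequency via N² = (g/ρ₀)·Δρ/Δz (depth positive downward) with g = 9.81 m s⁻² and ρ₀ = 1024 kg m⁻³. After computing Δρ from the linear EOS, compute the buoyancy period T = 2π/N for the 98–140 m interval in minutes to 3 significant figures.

ΔT = -1.5 K, ΔS = +0.12 psu (deep − shallow).
Δρ/ρ₀ = −αΔT + βΔS = 3.90 × 10⁻⁴ + 8.76 × 10⁻⁵ = 4.776 × 10⁻⁴, so Δρ ≈ 0.4891 kg m⁻³.
N² = (g/ρ₀)·Δρ/Δz = g·(Δρ/ρ₀)/Δz = 9.81 × 4.776 × 10⁻⁴ / 42 = 1.1155 × 10⁻⁴ s⁻².
N = √(1.1155 × 10⁻⁴) = 0.010562 rad s⁻¹ → T = 2π/N = 594.89 s = 9.9148 min ≈ 9.91 min.

9.91 min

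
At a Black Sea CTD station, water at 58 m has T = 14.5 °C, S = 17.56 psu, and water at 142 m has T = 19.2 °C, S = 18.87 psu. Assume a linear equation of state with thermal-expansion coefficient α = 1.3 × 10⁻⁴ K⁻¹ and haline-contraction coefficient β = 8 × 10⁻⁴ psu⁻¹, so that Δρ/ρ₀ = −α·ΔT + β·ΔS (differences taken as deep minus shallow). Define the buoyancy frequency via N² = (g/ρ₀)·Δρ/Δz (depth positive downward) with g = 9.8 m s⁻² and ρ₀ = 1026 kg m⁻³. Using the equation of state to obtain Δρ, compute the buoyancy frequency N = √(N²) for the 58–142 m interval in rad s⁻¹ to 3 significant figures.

7.14 × 10⁻³ rad s⁻¹

ΔT = +4.7 K, ΔS = +1.31 psu (deep − shallow).
Δρ/ρ₀ = −αΔT + βΔS = -6.11 × 10⁻⁴ + 1.048 × 10⁻³ = 4.37 × 10⁻⁴, so Δρ ≈ 0.4484 kg m⁻³.
N² = (g/ρ₀)·Δρ/Δz = g·(Δρ/ρ₀)/Δz = 9.8 × 4.37 × 10⁻⁴ / 84 = 5.0983 × 10⁻⁵ s⁻².
N = √(5.0983 × 10⁻⁵) = 7.1402 × 10⁻³ rad s⁻¹ ≈ 7.14 × 10⁻³ rad s⁻¹.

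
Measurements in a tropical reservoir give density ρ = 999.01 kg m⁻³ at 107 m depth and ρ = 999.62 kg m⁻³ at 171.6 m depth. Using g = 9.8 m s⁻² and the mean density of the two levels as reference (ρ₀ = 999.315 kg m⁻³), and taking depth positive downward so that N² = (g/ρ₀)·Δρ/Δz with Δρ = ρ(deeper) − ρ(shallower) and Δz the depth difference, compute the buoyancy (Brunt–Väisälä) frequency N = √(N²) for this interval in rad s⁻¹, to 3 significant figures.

Δρ = 999.62 − 999.01 = 0.61 kg m⁻³ over Δz = 171.6 − 107 = 64.6 m.
N² = (9.8/999.315) × (0.61/64.6) = 9.2602 × 10⁻⁵ s⁻².
N = √(9.2602 × 10⁻⁵) = 9.6230 × 10⁻³ rad s⁻¹ ≈ 9.62 × 10⁻³ rad s⁻¹.

9.62 × 10⁻³ rad s⁻¹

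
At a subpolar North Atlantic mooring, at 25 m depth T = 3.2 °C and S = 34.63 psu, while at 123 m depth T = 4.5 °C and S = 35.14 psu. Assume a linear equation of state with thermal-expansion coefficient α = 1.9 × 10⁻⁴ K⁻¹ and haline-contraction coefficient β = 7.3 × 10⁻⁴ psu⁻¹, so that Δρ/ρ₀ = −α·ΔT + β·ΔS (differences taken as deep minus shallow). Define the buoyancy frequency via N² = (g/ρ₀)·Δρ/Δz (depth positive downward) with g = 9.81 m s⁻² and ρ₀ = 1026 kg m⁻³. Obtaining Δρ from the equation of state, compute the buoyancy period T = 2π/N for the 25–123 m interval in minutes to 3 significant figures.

ΔT = +1.3 K, ΔS = +0.51 psu (deep − shallow).
Δρ/ρ₀ = −αΔT + βΔS = -2.47 × 10⁻⁴ + 3.723 × 10⁻⁴ = 1.253 × 10⁻⁴, so Δρ ≈ 0.1286 kg m⁻³.
N² = (g/ρ₀)·Δρ/Δz = g·(Δρ/ρ₀)/Δz = 9.81 × 1.253 × 10⁻⁴ / 98 = 1.2543 × 10⁻⁵ s⁻².
N = √(1.2543 × 10⁻⁵) = 3.5416 × 10⁻³ rad s⁻¹ → T = 2π/N = 1.7741 × 10³ s = 29.568 min ≈ 29.6 min.

29.6 min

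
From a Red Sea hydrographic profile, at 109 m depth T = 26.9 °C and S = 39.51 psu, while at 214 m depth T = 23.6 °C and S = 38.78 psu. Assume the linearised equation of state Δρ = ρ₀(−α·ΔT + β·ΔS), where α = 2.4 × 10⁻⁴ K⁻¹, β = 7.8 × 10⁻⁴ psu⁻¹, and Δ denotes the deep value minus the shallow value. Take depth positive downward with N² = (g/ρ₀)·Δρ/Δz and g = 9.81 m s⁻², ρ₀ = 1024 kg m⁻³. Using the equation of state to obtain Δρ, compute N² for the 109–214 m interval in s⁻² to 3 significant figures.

2.08 × 10⁻⁵ s⁻²

ΔT = -3.3 K, ΔS = -0.73 psu (deep − shallow).
Δρ/ρ₀ = −αΔT + βΔS = 7.92 × 10⁻⁴ − 5.694 × 10⁻⁴ = 2.226 × 10⁻⁴, so Δρ ≈ 0.2279 kg m⁻³.
N² = (g/ρ₀)·Δρ/Δz = g·(Δρ/ρ₀)/Δz = 9.81 × 2.226 × 10⁻⁴ / 105 = 2.0797 × 10⁻⁵ s⁻² ≈ 2.08 × 10⁻⁵ s⁻².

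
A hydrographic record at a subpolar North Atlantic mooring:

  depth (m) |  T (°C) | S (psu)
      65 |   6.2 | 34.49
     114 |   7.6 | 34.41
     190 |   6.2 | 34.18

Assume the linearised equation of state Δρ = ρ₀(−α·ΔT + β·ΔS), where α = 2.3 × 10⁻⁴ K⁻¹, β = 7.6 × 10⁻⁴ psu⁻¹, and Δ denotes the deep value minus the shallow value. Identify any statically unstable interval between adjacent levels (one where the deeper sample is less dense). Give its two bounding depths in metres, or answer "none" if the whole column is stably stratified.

Evaluate Δρ/ρ₀ = −αΔT + βΔS across each adjacent pair:
  65–114 m: −αΔT+βΔS = −(2.3 × 10⁻⁴)(+1.4)+(7.6 × 10⁻⁴)(-0.08) = -3.8 × 10⁻⁴ → UNSTABLE
  114–190 m: −αΔT+βΔS = −(2.3 × 10⁻⁴)(-1.4)+(7.6 × 10⁻⁴)(-0.23) = 1.5 × 10⁻⁴ → stable
The 65–114 m interval has Δρ < 0: lighter water underlies denser water.

65–114 m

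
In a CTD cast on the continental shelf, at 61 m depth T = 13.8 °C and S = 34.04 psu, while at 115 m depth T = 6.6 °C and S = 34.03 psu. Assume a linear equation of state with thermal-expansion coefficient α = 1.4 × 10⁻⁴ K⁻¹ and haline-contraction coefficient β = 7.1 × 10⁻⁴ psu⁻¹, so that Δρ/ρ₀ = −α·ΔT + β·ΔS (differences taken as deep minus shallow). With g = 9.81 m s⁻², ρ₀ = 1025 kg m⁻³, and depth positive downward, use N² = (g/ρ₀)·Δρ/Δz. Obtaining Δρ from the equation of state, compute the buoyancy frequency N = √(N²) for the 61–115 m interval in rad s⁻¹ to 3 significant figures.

ΔT = -7.2 K, ΔS = -0.01 psu (deep − shallow).
Δρ/ρ₀ = −αΔT + βΔS = 1.008 × 10⁻³ − 7.10 × 10⁻⁶ = 1.0009 × 10⁻³, so Δρ ≈ 1.026 kg m⁻³.
N² = (g/ρ₀)·Δρ/Δz = g·(Δρ/ρ₀)/Δz = 9.81 × 1.0009 × 10⁻³ / 54 = 1.8183 × 10⁻⁴ s⁻².
N = √(1.8183 × 10⁻⁴) = 0.013484 rad s⁻¹ ≈ 0.0135 rad s⁻¹.

0.0135 rad s⁻¹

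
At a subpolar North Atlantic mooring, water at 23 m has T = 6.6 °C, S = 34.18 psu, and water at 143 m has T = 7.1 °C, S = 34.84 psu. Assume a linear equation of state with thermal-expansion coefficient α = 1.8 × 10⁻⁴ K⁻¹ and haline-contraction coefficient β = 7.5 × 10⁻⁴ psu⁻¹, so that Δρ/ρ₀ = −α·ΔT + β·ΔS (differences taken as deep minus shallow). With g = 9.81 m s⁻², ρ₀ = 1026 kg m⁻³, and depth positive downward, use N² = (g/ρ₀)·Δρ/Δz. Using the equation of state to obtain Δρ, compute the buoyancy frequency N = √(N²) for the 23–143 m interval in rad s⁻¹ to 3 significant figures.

5.75 × 10⁻³ rad s⁻¹

ΔT = +0.5 K, ΔS = +0.66 psu (deep − shallow).
Δρ/ρ₀ = −αΔT + βΔS = -9.00 × 10⁻⁵ + 4.95 × 10⁻⁴ = 4.05 × 10⁻⁴, so Δρ ≈ 0.4155 kg m⁻³.
N² = (g/ρ₀)·Δρ/Δz = g·(Δρ/ρ₀)/Δz = 9.81 × 4.05 × 10⁻⁴ / 120 = 3.3109 × 10⁻⁵ s⁻².
N = √(3.3109 × 10⁻⁵) = 5.7540 × 10⁻³ rad s⁻¹ ≈ 5.75 × 10⁻³ rad s⁻¹.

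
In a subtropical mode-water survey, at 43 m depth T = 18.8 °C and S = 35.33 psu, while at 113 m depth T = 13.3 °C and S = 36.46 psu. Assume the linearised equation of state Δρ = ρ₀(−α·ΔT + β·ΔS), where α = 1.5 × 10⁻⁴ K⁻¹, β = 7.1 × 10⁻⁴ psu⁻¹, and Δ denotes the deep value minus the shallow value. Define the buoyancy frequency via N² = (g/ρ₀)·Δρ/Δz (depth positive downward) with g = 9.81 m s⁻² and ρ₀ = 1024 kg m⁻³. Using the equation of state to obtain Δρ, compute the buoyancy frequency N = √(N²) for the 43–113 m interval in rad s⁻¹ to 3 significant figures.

0.0151 rad s⁻¹

ΔT = -5.5 K, ΔS = +1.13 psu (deep − shallow).
Δρ/ρ₀ = −αΔT + βΔS = 8.25 × 10⁻⁴ + 8.023 × 10⁻⁴ = 1.6273 × 10⁻³, so Δρ ≈ 1.666 kg m⁻³.
N² = (g/ρ₀)·Δρ/Δz = g·(Δρ/ρ₀)/Δz = 9.81 × 1.6273 × 10⁻³ / 70 = 2.2805 × 10⁻⁴ s⁻².
N = √(2.2805 × 10⁻⁴) = 0.015101 rad s⁻¹ ≈ 0.0151 rad s⁻¹.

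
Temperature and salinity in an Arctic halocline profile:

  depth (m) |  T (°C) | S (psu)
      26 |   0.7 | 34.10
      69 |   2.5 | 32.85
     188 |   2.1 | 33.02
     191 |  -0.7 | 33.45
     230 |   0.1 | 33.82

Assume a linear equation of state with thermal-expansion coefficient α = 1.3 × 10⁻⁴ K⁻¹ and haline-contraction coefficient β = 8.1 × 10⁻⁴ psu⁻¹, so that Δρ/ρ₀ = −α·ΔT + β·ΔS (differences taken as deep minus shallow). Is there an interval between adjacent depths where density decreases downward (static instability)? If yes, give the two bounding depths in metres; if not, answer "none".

26–69 m

Evaluate Δρ/ρ₀ = −αΔT + βΔS across each adjacent pair:
  26–69 m: −αΔT+βΔS = −(1.3 × 10⁻⁴)(+1.8)+(8.1 × 10⁻⁴)(-1.25) = -1.2 × 10⁻³ → UNSTABLE
  69–188 m: −αΔT+βΔS = −(1.3 × 10⁻⁴)(-0.4)+(8.1 × 10⁻⁴)(+0.17) = 1.9 × 10⁻⁴ → stable
  188–191 m: −αΔT+βΔS = −(1.3 × 10⁻⁴)(-2.8)+(8.1 × 10⁻⁴)(+0.43) = 7.1 × 10⁻⁴ → stable
  191–230 m: −αΔT+βΔS = −(1.3 × 10⁻⁴)(+0.8)+(8.1 × 10⁻⁴)(+0.37) = 2.0 × 10⁻⁴ → stable
The 26–69 m interval has Δρ < 0: lighter water underlies denser water.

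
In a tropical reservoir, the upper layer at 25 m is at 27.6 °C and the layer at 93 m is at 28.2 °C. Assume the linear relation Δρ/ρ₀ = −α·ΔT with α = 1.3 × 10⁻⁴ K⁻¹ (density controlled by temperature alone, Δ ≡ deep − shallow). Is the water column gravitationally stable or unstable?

ΔT = 28.2 − 27.6 = +0.6 K, so Δρ/ρ₀ = −αΔT = -7.80 × 10⁻⁵.
Δρ/ρ₀ < 0, so Δρ < 0: deeper water is lighter → statically unstable; the column would overturn.

unstable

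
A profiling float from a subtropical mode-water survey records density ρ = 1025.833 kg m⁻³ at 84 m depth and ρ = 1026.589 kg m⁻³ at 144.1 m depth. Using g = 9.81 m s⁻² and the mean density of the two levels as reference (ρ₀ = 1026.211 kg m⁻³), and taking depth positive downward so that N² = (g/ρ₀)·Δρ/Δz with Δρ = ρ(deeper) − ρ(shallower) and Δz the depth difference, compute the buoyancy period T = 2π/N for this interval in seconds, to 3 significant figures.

Δρ = 1026.589 − 1025.833 = 0.756 kg m⁻³ over Δz = 144.1 − 84 = 60.1 m.
N² = (9.81/1026.211) × (0.756/60.1) = 1.2025 × 10⁻⁴ s⁻².
N = √(1.2025 × 10⁻⁴) = 0.010966 rad s⁻¹, so T = 2π/N = 572.97 s ≈ 573 s.

573 s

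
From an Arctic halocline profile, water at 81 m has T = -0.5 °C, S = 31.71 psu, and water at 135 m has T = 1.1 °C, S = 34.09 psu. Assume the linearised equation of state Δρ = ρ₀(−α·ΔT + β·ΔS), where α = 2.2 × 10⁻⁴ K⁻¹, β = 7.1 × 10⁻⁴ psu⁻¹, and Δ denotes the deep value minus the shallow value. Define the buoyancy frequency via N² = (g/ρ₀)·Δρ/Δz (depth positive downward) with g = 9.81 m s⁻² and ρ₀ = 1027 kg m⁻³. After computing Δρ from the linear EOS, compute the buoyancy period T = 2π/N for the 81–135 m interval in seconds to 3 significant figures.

403 s

ΔT = +1.6 K, ΔS = +2.38 psu (deep − shallow).
Δρ/ρ₀ = −αΔT + βΔS = -3.52 × 10⁻⁴ + 1.6898 × 10⁻³ = 1.3378 × 10⁻³, so Δρ ≈ 1.374 kg m⁻³.
N² = (g/ρ₀)·Δρ/Δz = g·(Δρ/ρ₀)/Δz = 9.81 × 1.3378 × 10⁻³ / 54 = 2.4303 × 10⁻⁴ s⁻².
N = √(2.4303 × 10⁻⁴) = 0.015589 rad s⁻¹ → T = 2π/N = 403.05 s ≈ 403 s.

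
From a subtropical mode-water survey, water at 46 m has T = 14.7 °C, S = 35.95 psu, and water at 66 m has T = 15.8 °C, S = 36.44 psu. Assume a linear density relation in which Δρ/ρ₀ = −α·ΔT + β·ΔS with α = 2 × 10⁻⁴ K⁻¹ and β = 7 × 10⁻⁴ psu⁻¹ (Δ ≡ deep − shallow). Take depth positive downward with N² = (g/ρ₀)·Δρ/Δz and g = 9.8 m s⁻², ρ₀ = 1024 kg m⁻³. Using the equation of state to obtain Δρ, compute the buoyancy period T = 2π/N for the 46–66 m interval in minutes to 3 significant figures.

13.5 min

ΔT = +1.1 K, ΔS = +0.49 psu (deep − shallow).
Δρ/ρ₀ = −αΔT + βΔS = -2.20 × 10⁻⁴ + 3.43 × 10⁻⁴ = 1.23 × 10⁻⁴, so Δρ ≈ 0.1260 kg m⁻³.
N² = (g/ρ₀)·Δρ/Δz = g·(Δρ/ρ₀)/Δz = 9.8 × 1.23 × 10⁻⁴ / 20 = 6.0270 × 10⁻⁵ s⁻².
N = √(6.0270 × 10⁻⁵) = 7.7634 × 10⁻³ rad s⁻¹ → T = 2π/N = 809.33 s = 13.489 min ≈ 13.5 min.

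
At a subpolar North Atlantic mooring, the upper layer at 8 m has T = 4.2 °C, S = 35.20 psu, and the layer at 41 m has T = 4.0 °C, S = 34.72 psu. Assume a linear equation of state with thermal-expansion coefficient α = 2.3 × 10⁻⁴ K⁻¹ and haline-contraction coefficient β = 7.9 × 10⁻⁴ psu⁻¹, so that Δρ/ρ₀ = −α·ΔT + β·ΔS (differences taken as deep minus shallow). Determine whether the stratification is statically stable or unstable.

ΔT = 4.0 − 4.2 = -0.2 K and ΔS = 34.72 − 35.20 = -0.48 psu (deep − shallow).
−αΔT = 4.60 × 10⁻⁵; βΔS = -3.792 × 10⁻⁴; sum Δρ/ρ₀ = -3.332 × 10⁻⁴.
Δρ/ρ₀ < 0, so Δρ < 0: deeper water is lighter → statically unstable; the column would overturn.

unstable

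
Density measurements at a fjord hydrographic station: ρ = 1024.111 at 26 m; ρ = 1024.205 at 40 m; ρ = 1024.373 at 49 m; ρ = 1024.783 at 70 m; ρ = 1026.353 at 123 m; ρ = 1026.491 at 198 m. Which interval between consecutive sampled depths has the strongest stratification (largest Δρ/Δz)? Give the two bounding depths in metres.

Compute the density gradient over each adjacent pair:
  26–40 m: Δρ/Δz = 0.094/14 = 6.7 × 10⁻³ kg m⁻⁴
  40–49 m: Δρ/Δz = 0.168/9 = 0.019 kg m⁻⁴
  49–70 m: Δρ/Δz = 0.410/21 = 0.020 kg m⁻⁴
  70–123 m: Δρ/Δz = 1.570/53 = 0.030 kg m⁻⁴
  123–198 m: Δρ/Δz = 0.138/75 = 1.8 × 10⁻³ kg m⁻⁴
The largest gradient is in the 70–123 m interval — the pycnocline.

70–123 m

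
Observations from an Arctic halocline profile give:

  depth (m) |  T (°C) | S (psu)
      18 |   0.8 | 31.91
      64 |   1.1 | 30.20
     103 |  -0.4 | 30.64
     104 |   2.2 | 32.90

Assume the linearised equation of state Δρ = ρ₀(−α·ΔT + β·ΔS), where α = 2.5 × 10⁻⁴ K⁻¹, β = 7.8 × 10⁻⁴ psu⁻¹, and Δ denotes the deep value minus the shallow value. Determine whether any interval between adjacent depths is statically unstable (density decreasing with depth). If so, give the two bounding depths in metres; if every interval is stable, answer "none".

Evaluate Δρ/ρ₀ = −αΔT + βΔS across each adjacent pair:
  18–64 m: −αΔT+βΔS = −(2.5 × 10⁻⁴)(+0.3)+(7.8 × 10⁻⁴)(-1.71) = -1.4 × 10⁻³ → UNSTABLE
  64–103 m: −αΔT+βΔS = −(2.5 × 10⁻⁴)(-1.5)+(7.8 × 10⁻⁴)(+0.44) = 7.2 × 10⁻⁴ → stable
  103–104 m: −αΔT+βΔS = −(2.5 × 10⁻⁴)(+2.6)+(7.8 × 10⁻⁴)(+2.26) = 1.1 × 10⁻³ → stable
The 18–64 m interval has Δρ < 0: lighter water underlies denser water.

18–64 m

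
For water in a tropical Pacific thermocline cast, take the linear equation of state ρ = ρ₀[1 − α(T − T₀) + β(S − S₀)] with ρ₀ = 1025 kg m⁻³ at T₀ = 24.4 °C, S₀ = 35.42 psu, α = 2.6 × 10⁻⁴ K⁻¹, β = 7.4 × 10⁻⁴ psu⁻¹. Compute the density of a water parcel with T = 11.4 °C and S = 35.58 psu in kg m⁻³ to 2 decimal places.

T − T₀ = -13.0 K, S − S₀ = +0.16 psu.
Bracket = 1 − α·(-13.0) + β·(+0.16) = 1 + (3.4984 × 10⁻³) = 1.0034984.
ρ = 1025 × 1.0034984 = 1028.59 kg m⁻³.

1028.59 kg m⁻³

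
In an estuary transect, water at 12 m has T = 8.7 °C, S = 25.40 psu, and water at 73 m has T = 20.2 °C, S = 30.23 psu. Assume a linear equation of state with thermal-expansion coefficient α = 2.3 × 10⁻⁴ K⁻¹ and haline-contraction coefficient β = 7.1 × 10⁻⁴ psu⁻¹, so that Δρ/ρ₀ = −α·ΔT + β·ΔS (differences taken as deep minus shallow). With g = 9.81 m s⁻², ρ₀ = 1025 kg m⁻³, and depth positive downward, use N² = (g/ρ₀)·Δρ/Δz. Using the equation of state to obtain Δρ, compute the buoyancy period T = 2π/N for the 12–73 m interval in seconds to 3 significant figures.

559 s

ΔT = +11.5 K, ΔS = +4.83 psu (deep − shallow).
Δρ/ρ₀ = −αΔT + βΔS = -2.645 × 10⁻³ + 3.4293 × 10⁻³ = 7.843 × 10⁻⁴, so Δρ ≈ 0.8039 kg m⁻³.
N² = (g/ρ₀)·Δρ/Δz = g·(Δρ/ρ₀)/Δz = 9.81 × 7.843 × 10⁻⁴ / 61 = 1.2613 × 10⁻⁴ s⁻².
N = √(1.2613 × 10⁻⁴) = 0.011231 rad s⁻¹ → T = 2π/N = 559.45 s ≈ 559 s.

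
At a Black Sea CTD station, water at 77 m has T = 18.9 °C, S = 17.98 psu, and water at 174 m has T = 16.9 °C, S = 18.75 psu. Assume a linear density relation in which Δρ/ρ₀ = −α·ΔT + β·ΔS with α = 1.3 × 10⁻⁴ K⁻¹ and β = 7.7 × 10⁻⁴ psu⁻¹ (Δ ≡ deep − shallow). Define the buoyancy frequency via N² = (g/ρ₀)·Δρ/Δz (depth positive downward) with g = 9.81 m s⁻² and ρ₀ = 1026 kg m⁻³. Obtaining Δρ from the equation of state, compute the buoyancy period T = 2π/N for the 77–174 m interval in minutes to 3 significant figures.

11.3 min

ΔT = -2.0 K, ΔS = +0.77 psu (deep − shallow).
Δρ/ρ₀ = −αΔT + βΔS = 2.60 × 10⁻⁴ + 5.929 × 10⁻⁴ = 8.529 × 10⁻⁴, so Δρ ≈ 0.8751 kg m⁻³.
N² = (g/ρ₀)·Δρ/Δz = g·(Δρ/ρ₀)/Δz = 9.81 × 8.529 × 10⁻⁴ / 97 = 8.6257 × 10⁻⁵ s⁻².
N = √(8.6257 × 10⁻⁵) = 9.2875 × 10⁻³ rad s⁻¹ → T = 2π/N = 676.52 s = 11.275 min ≈ 11.3 min.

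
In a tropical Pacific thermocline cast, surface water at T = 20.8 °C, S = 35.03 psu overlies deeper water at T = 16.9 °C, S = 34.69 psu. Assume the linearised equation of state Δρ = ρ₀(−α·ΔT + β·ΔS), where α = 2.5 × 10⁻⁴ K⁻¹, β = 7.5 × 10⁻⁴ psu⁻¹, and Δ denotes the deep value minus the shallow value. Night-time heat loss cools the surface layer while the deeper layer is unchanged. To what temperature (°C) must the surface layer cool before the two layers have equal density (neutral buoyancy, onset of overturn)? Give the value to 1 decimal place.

Neutral buoyancy requires Δρ = 0, i.e. −α(T_deep − T_surf′) + β(S_deep − S_surf) = 0.
T_surf′ = T_deep − (β/α)·ΔS = 16.9 − (7.5 × 10⁻⁴/2.5 × 10⁻⁴)·(-0.34) = 17.920 °C.
Cooling required: 20.8 − (17.920) = 2.880 °C.

17.9 °C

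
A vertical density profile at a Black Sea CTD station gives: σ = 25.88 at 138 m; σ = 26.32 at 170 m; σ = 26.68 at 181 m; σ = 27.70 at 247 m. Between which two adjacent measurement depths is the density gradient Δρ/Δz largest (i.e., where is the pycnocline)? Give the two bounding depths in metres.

170–181 m

Compute the density gradient over each adjacent pair:
  138–170 m: Δρ/Δz = 0.44/32 = 0.014 kg m⁻⁴
  170–181 m: Δρ/Δz = 0.36/11 = 0.033 kg m⁻⁴
  181–247 m: Δρ/Δz = 1.02/66 = 0.015 kg m⁻⁴
The largest gradient is in the 170–181 m interval — the pycnocline.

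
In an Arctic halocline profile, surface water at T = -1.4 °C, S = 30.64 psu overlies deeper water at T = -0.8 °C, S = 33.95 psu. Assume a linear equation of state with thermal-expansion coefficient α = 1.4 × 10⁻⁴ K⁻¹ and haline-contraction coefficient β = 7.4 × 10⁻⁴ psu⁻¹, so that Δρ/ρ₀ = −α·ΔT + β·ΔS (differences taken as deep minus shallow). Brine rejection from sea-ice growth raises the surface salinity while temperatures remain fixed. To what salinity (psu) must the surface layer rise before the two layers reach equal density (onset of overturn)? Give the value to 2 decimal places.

Neutral buoyancy requires −α(T_deep − T_surf) + β(S_deep − S_surf′) = 0.
S_surf′ = S_deep − (α/β)·ΔT = 33.95 − (1.4 × 10⁻⁴/7.4 × 10⁻⁴)·(+0.6) = 33.8365 psu.
Increase required: 33.8365 − 30.64 = 3.1965 psu.

33.84 psu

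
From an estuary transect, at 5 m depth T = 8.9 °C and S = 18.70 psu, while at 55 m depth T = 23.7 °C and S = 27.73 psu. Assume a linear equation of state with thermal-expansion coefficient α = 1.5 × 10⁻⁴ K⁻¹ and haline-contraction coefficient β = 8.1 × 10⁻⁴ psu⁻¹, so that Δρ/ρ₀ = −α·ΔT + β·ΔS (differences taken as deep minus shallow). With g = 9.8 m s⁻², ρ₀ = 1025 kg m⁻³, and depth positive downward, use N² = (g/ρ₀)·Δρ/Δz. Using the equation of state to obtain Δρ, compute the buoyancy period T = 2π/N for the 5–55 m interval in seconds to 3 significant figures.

199 s

ΔT = +14.8 K, ΔS = +9.03 psu (deep − shallow).
Δρ/ρ₀ = −αΔT + βΔS = -2.22 × 10⁻³ + 7.3143 × 10⁻³ = 5.0943 × 10⁻³, so Δρ ≈ 5.222 kg m⁻³.
N² = (g/ρ₀)·Δρ/Δz = g·(Δρ/ρ₀)/Δz = 9.8 × 5.0943 × 10⁻³ / 50 = 9.9848 × 10⁻⁴ s⁻².
N = √(9.9848 × 10⁻⁴) = 0.031599 rad s⁻¹ → T = 2π/N = 198.84 s ≈ 199 s.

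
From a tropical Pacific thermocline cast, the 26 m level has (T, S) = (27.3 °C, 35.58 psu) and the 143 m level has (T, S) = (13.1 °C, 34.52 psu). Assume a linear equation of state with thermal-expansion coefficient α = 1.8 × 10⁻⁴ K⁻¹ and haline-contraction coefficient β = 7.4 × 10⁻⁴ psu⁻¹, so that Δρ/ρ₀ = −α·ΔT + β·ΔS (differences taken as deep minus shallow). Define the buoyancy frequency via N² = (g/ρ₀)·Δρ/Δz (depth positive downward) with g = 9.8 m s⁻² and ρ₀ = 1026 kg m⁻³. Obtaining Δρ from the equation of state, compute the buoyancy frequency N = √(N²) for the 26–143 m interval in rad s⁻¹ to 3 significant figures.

0.0122 rad s⁻¹

ΔT = -14.2 K, ΔS = -1.06 psu (deep − shallow).
Δρ/ρ₀ = −αΔT + βΔS = 2.556 × 10⁻³ − 7.844 × 10⁻⁴ = 1.7716 × 10⁻³, so Δρ ≈ 1.818 kg m⁻³.
N² = (g/ρ₀)·Δρ/Δz = g·(Δρ/ρ₀)/Δz = 9.8 × 1.7716 × 10⁻³ / 117 = 1.4839 × 10⁻⁴ s⁻².
N = √(1.4839 × 10⁻⁴) = 0.012182 rad s⁻¹ ≈ 0.0122 rad s⁻¹.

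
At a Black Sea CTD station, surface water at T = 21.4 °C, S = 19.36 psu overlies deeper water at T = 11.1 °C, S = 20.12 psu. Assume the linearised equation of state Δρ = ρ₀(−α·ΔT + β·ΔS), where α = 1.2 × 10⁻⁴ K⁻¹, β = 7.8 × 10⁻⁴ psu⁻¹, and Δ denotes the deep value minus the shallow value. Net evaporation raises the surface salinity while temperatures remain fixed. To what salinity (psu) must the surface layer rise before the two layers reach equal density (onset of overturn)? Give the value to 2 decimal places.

21.70 psu

Neutral buoyancy requires −α(T_deep − T_surf) + β(S_deep − S_surf′) = 0.
S_surf′ = S_deep − (α/β)·ΔT = 20.12 − (1.2 × 10⁻⁴/7.8 × 10⁻⁴)·(-10.3) = 21.7046 psu.
Increase required: 21.7046 − 19.36 = 2.3446 psu.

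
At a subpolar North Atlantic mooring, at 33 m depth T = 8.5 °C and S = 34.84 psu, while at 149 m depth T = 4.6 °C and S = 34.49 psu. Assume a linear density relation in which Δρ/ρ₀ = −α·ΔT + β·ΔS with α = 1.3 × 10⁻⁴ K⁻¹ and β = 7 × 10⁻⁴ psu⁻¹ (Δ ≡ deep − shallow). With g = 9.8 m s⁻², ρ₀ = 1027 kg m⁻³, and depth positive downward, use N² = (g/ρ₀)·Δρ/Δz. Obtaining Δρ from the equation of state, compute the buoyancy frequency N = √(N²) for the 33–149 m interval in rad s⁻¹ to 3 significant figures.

ΔT = -3.9 K, ΔS = -0.35 psu (deep − shallow).
Δρ/ρ₀ = −αΔT + βΔS = 5.07 × 10⁻⁴ − 2.45 × 10⁻⁴ = 2.62 × 10⁻⁴, so Δρ ≈ 0.2691 kg m⁻³.
N² = (g/ρ₀)·Δρ/Δz = g·(Δρ/ρ₀)/Δz = 9.8 × 2.62 × 10⁻⁴ / 116 = 2.2134 × 10⁻⁵ s⁻².
N = √(2.2134 × 10⁻⁵) = 4.7047 × 10⁻³ rad s⁻¹ ≈ 4.70 × 10⁻³ rad s⁻¹.

4.70 × 10⁻³ rad s⁻¹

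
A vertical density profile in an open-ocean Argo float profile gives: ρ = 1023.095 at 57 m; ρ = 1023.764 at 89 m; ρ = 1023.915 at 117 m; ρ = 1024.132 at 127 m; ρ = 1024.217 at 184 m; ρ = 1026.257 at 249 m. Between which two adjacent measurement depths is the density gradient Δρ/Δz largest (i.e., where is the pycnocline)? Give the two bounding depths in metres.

184–249 m

Compute the density gradient over each adjacent pair:
  57–89 m: Δρ/Δz = 0.669/32 = 0.021 kg m⁻⁴
  89–117 m: Δρ/Δz = 0.151/28 = 5.4 × 10⁻³ kg m⁻⁴
  117–127 m: Δρ/Δz = 0.217/10 = 0.022 kg m⁻⁴
  127–184 m: Δρ/Δz = 0.085/57 = 1.5 × 10⁻³ kg m⁻⁴
  184–249 m: Δρ/Δz = 2.040/65 = 0.031 kg m⁻⁴
The largest gradient is in the 184–249 m interval — the pycnocline.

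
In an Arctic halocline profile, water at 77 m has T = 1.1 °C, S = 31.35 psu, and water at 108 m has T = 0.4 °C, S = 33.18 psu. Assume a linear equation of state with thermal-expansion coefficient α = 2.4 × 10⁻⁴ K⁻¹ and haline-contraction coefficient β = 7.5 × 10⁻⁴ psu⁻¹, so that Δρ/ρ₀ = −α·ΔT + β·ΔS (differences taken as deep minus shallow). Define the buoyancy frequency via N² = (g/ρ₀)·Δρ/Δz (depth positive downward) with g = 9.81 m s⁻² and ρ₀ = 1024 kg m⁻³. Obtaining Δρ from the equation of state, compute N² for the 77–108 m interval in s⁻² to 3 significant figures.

4.87 × 10⁻⁴ s⁻²

ΔT = -0.7 K, ΔS = +1.83 psu (deep − shallow).
Δρ/ρ₀ = −αΔT + βΔS = 1.68 × 10⁻⁴ + 1.3725 × 10⁻³ = 1.5405 × 10⁻³, so Δρ ≈ 1.577 kg m⁻³.
N² = (g/ρ₀)·Δρ/Δz = g·(Δρ/ρ₀)/Δz = 9.81 × 1.5405 × 10⁻³ / 31 = 4.8749 × 10⁻⁴ s⁻² ≈ 4.87 × 10⁻⁴ s⁻².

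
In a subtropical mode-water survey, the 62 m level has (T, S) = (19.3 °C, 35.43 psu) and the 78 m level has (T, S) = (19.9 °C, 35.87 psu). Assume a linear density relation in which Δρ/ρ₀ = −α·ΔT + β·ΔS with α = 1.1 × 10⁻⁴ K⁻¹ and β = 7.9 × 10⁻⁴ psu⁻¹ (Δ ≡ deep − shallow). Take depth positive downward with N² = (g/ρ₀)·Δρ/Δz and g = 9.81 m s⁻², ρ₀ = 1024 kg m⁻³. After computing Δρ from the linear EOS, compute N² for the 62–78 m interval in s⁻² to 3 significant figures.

ΔT = +0.6 K, ΔS = +0.44 psu (deep − shallow).
Δρ/ρ₀ = −αΔT + βΔS = -6.60 × 10⁻⁵ + 3.476 × 10⁻⁴ = 2.816 × 10⁻⁴, so Δρ ≈ 0.2884 kg m⁻³.
N² = (g/ρ₀)·Δρ/Δz = g·(Δρ/ρ₀)/Δz = 9.81 × 2.816 × 10⁻⁴ / 16 = 1.7266 × 10⁻⁴ s⁻² ≈ 1.73 × 10⁻⁴ s⁻².

1.73 × 10⁻⁴ s⁻²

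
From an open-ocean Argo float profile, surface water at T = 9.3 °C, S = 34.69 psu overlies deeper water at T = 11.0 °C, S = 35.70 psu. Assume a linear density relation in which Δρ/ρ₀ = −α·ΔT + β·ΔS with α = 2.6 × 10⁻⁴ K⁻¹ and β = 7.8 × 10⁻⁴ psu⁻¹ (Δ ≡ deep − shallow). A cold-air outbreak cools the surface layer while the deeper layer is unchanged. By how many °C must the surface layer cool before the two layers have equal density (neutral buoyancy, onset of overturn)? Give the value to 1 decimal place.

Neutral buoyancy requires Δρ = 0, i.e. −α(T_deep − T_surf′) + β(S_deep − S_surf) = 0.
T_surf′ = T_deep − (β/α)·ΔS = 11.0 − (7.8 × 10⁻⁴/2.6 × 10⁻⁴)·(+1.01) = 7.970 °C.
Cooling required: 9.3 − (7.970) = 1.330 °C.

1.3 °C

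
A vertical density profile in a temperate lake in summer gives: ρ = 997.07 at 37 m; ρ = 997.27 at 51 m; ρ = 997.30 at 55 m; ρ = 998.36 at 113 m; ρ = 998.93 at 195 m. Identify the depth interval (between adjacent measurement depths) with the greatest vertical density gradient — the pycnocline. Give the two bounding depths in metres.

55–113 m

Compute the density gradient over each adjacent pair:
  37–51 m: Δρ/Δz = 0.20/14 = 0.014 kg m⁻⁴
  51–55 m: Δρ/Δz = 0.03/4 = 7.5 × 10⁻³ kg m⁻⁴
  55–113 m: Δρ/Δz = 1.06/58 = 0.018 kg m⁻⁴
  113–195 m: Δρ/Δz = 0.57/82 = 7.0 × 10⁻³ kg m⁻⁴
The largest gradient is in the 55–113 m interval — the pycnocline.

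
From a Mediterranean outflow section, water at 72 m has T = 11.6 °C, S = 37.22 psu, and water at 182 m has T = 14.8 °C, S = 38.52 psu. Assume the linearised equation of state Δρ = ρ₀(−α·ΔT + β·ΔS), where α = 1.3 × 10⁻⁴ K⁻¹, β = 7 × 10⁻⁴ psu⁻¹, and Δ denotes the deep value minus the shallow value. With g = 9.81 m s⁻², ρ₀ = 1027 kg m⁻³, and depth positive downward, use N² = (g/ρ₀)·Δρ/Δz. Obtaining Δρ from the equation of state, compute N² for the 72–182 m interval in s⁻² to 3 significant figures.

4.41 × 10⁻⁵ s⁻²

ΔT = +3.2 K, ΔS = +1.30 psu (deep − shallow).
Δρ/ρ₀ = −αΔT + βΔS = -4.16 × 10⁻⁴ + 9.10 × 10⁻⁴ = 4.94 × 10⁻⁴, so Δρ ≈ 0.5073 kg m⁻³.
N² = (g/ρ₀)·Δρ/Δz = g·(Δρ/ρ₀)/Δz = 9.81 × 4.94 × 10⁻⁴ / 110 = 4.4056 × 10⁻⁵ s⁻² ≈ 4.41 × 10⁻⁵ s⁻².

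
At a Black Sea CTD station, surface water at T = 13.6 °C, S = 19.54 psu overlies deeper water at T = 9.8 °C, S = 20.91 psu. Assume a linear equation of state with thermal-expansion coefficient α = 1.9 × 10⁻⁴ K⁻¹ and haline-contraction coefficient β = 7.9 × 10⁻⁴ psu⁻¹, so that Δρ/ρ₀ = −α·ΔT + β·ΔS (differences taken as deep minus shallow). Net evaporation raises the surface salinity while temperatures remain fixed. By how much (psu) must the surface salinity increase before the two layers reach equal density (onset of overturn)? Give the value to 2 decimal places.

Neutral buoyancy requires −α(T_deep − T_surf) + β(S_deep − S_surf′) = 0.
S_surf′ = S_deep − (α/β)·ΔT = 20.91 − (1.9 × 10⁻⁴/7.9 × 10⁻⁴)·(-3.8) = 21.8239 psu.
Increase required: 21.8239 − 19.54 = 2.2839 psu.

2.28 psu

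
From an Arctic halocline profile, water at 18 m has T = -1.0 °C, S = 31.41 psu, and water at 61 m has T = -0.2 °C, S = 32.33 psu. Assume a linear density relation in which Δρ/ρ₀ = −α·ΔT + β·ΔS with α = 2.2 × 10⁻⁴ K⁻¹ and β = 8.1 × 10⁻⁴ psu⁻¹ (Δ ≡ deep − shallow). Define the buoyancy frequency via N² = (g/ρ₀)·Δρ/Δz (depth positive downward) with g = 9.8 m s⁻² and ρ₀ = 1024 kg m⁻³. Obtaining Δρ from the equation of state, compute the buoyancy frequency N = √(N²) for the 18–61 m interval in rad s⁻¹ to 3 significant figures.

0.0114 rad s⁻¹

ΔT = +0.8 K, ΔS = +0.92 psu (deep − shallow).
Δρ/ρ₀ = −αΔT + βΔS = -1.76 × 10⁻⁴ + 7.452 × 10⁻⁴ = 5.692 × 10⁻⁴, so Δρ ≈ 0.5829 kg m⁻³.
N² = (g/ρ₀)·Δρ/Δz = g·(Δρ/ρ₀)/Δz = 9.8 × 5.692 × 10⁻⁴ / 43 = 1.2972 × 10⁻⁴ s⁻².
N = √(1.2972 × 10⁻⁴) = 0.011389 rad s⁻¹ ≈ 0.0114 rad s⁻¹.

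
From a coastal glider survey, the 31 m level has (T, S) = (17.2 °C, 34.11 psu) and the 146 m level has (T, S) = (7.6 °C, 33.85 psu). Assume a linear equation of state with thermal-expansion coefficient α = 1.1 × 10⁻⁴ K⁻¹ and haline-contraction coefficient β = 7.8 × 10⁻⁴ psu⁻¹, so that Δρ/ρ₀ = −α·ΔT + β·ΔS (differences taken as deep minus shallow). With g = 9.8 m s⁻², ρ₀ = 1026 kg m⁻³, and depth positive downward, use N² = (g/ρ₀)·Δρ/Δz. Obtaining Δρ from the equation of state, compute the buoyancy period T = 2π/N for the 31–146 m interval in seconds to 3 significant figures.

737 s

ΔT = -9.6 K, ΔS = -0.26 psu (deep − shallow).
Δρ/ρ₀ = −αΔT + βΔS = 1.056 × 10⁻³ − 2.028 × 10⁻⁴ = 8.532 × 10⁻⁴, so Δρ ≈ 0.8754 kg m⁻³.
N² = (g/ρ₀)·Δρ/Δz = g·(Δρ/ρ₀)/Δz = 9.8 × 8.532 × 10⁻⁴ / 115 = 7.2707 × 10⁻⁵ s⁻².
N = √(7.2707 × 10⁻⁵) = 8.5268 × 10⁻³ rad s⁻¹ → T = 2π/N = 736.87 s ≈ 737 s.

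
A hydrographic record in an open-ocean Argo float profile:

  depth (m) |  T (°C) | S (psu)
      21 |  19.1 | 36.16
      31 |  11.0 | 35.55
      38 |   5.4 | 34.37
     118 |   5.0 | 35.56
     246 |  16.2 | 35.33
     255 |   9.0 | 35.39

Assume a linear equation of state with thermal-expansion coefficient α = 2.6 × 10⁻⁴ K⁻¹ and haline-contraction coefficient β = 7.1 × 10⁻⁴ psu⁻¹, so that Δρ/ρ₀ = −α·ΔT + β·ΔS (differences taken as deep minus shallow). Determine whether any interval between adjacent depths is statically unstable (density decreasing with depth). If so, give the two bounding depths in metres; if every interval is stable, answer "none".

118–246 m

Evaluate Δρ/ρ₀ = −αΔT + βΔS across each adjacent pair:
  21–31 m: −αΔT+βΔS = −(2.6 × 10⁻⁴)(-8.1)+(7.1 × 10⁻⁴)(-0.61) = 1.7 × 10⁻³ → stable
  31–38 m: −αΔT+βΔS = −(2.6 × 10⁻⁴)(-5.6)+(7.1 × 10⁻⁴)(-1.18) = 6.2 × 10⁻⁴ → stable
  38–118 m: −αΔT+βΔS = −(2.6 × 10⁻⁴)(-0.4)+(7.1 × 10⁻⁴)(+1.19) = 9.5 × 10⁻⁴ → stable
  118–246 m: −αΔT+βΔS = −(2.6 × 10⁻⁴)(+11.2)+(7.1 × 10⁻⁴)(-0.23) = -3.1 × 10⁻³ → UNSTABLE
  246–255 m: −αΔT+βΔS = −(2.6 × 10⁻⁴)(-7.2)+(7.1 × 10⁻⁴)(+0.06) = 1.9 × 10⁻³ → stable
The 118–246 m interval has Δρ < 0: lighter water underlies denser water.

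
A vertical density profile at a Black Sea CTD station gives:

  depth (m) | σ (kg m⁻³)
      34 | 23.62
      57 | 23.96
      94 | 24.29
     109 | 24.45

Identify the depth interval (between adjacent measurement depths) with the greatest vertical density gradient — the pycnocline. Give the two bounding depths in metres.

Compute the density gradient over each adjacent pair:
  34–57 m: Δρ/Δz = 0.34/23 = 0.015 kg m⁻⁴
  57–94 m: Δρ/Δz = 0.33/37 = 8.9 × 10⁻³ kg m⁻⁴
  94–109 m: Δρ/Δz = 0.16/15 = 0.011 kg m⁻⁴
The largest gradient is in the 34–57 m interval — the pycnocline.

34–57 m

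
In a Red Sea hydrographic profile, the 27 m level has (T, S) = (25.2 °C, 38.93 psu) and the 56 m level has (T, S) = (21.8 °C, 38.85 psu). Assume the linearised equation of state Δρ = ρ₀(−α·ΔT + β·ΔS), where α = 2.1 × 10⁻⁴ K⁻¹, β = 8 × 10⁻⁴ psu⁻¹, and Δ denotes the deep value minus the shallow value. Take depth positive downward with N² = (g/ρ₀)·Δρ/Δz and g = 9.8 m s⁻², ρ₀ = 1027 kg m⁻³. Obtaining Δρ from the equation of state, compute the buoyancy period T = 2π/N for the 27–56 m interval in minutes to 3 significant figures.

ΔT = -3.4 K, ΔS = -0.08 psu (deep − shallow).
Δρ/ρ₀ = −αΔT + βΔS = 7.14 × 10⁻⁴ − 6.40 × 10⁻⁵ = 6.50 × 10⁻⁴, so Δρ ≈ 0.6675 kg m⁻³.
N² = (g/ρ₀)·Δρ/Δz = g·(Δρ/ρ₀)/Δz = 9.8 × 6.50 × 10⁻⁴ / 29 = 2.1966 × 10⁻⁴ s⁻².
N = √(2.1966 × 10⁻⁴) = 0.014821 rad s⁻¹ → T = 2π/N = 423.94 s = 7.0657 min ≈ 7.07 min.

7.07 min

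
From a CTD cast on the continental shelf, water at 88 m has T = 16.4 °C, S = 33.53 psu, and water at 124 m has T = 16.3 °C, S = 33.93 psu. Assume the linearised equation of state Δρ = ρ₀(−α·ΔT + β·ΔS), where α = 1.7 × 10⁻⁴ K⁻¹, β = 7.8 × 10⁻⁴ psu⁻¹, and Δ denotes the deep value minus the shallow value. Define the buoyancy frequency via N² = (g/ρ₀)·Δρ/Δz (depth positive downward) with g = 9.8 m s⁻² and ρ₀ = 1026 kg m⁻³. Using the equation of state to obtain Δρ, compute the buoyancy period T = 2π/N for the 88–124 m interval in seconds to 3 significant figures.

664 s

ΔT = -0.1 K, ΔS = +0.40 psu (deep − shallow).
Δρ/ρ₀ = −αΔT + βΔS = 1.70 × 10⁻⁵ + 3.12 × 10⁻⁴ = 3.29 × 10⁻⁴, so Δρ ≈ 0.3376 kg m⁻³.
N² = (g/ρ₀)·Δρ/Δz = g·(Δρ/ρ₀)/Δz = 9.8 × 3.29 × 10⁻⁴ / 36 = 8.9561 × 10⁻⁵ s⁻².
N = √(8.9561 × 10⁻⁵) = 9.4637 × 10⁻³ rad s⁻¹ → T = 2π/N = 663.92 s ≈ 664 s.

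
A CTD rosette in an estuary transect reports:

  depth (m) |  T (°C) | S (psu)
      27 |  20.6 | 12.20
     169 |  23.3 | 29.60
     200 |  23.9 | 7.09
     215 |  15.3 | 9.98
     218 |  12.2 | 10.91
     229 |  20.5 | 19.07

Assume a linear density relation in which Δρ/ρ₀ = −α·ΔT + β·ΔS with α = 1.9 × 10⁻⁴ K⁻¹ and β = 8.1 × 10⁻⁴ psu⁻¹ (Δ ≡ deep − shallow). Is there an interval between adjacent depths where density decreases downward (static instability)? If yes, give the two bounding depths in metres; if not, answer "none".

169–200 m

Evaluate Δρ/ρ₀ = −αΔT + βΔS across each adjacent pair:
  27–169 m: −αΔT+βΔS = −(1.9 × 10⁻⁴)(+2.7)+(8.1 × 10⁻⁴)(+17.40) = 0.014 → stable
  169–200 m: −αΔT+βΔS = −(1.9 × 10⁻⁴)(+0.6)+(8.1 × 10⁻⁴)(-22.51) = -0.018 → UNSTABLE
  200–215 m: −αΔT+βΔS = −(1.9 × 10⁻⁴)(-8.6)+(8.1 × 10⁻⁴)(+2.89) = 4.0 × 10⁻³ → stable
  215–218 m: −αΔT+βΔS = −(1.9 × 10⁻⁴)(-3.1)+(8.1 × 10⁻⁴)(+0.93) = 1.3 × 10⁻³ → stable
  218–229 m: −αΔT+βΔS = −(1.9 × 10⁻⁴)(+8.3)+(8.1 × 10⁻⁴)(+8.16) = 5.0 × 10⁻³ → stable
The 169–200 m interval has Δρ < 0: lighter water underlies denser water.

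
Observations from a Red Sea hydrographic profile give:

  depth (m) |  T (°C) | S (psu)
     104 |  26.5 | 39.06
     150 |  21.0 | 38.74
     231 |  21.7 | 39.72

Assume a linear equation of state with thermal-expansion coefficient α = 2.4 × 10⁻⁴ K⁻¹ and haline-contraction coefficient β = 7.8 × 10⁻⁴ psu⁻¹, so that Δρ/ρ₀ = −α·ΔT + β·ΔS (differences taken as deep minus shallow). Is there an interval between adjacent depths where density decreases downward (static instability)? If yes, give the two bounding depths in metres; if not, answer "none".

Evaluate Δρ/ρ₀ = −αΔT + βΔS across each adjacent pair:
  104–150 m: −αΔT+βΔS = −(2.4 × 10⁻⁴)(-5.5)+(7.8 × 10⁻⁴)(-0.32) = 1.1 × 10⁻³ → stable
  150–231 m: −αΔT+βΔS = −(2.4 × 10⁻⁴)(+0.7)+(7.8 × 10⁻⁴)(+0.98) = 6.0 × 10⁻⁴ → stable
Every interval has Δρ > 0: the column is stably stratified throughout.

none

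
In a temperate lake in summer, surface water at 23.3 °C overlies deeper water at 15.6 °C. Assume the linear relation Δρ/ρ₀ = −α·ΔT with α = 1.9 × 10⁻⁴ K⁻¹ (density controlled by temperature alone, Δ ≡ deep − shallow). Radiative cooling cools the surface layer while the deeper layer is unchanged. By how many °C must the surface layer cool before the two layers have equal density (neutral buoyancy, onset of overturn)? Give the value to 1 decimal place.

7.7 °C

With temperature the only control, equal density requires T_surf′ = T_deep.
T_surf′ = 15.6 °C.
Cooling required: 23.3 − 15.6 = 7.7 °C.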